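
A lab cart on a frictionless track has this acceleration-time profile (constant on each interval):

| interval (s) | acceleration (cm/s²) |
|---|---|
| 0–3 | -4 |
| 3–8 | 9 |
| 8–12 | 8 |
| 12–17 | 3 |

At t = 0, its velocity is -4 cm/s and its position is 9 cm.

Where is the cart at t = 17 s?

On each constant-a segment, Δv = aΔt and Δx = v₀Δt + ½aΔt²; chain segment to segment.
0–3 s: v starts -4 cm/s; Δx = -4·3 + ½·-4·3² = -30 cm; v ends -16 cm/s.
3–8 s: v starts -16 cm/s; Δx = -16·5 + ½·9·5² = 32.5 cm; v ends 29 cm/s.
8–12 s: v starts 29 cm/s; Δx = 29·4 + ½·8·4² = 180 cm; v ends 61 cm/s.
12–17 s: v starts 61 cm/s; Δx = 61·5 + ½·3·5² = 342.5 cm; v ends 76 cm/s.
x(17) = 9 + Σ Δx = 534 cm.

534 cm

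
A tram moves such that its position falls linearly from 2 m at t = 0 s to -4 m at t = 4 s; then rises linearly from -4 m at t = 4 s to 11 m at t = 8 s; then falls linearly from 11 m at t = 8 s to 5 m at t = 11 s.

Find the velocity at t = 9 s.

-2 m/s

Velocity is the slope of the x-t graph on 8–11 s: (5 − 11)/(11 − 8) = -2 m/s.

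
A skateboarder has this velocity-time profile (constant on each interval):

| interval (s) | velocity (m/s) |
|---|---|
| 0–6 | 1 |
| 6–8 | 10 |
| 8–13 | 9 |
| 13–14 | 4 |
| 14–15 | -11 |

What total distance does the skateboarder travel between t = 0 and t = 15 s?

86 m

Total distance travelled is ∫|v| dt — sum the magnitudes of each area piece.
0–6 s: |1| × 6 = 6 m
6–8 s: |10| × 2 = 20 m
8–13 s: |9| × 5 = 45 m
13–14 s: |4| × 1 = 4 m
14–15 s: |-11| × 1 = 11 m
Total distance = 86 m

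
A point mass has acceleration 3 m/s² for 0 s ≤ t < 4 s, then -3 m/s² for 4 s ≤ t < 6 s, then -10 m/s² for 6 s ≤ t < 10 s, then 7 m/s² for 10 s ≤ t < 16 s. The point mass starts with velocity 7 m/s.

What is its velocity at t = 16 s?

Δv equals the area under the a-t graph; then v = v₀ + Δv.
0–4 s: 3 × 4 = 12 m/s
4–6 s: -3 × 2 = -6 m/s
6–10 s: -10 × 4 = -40 m/s
10–16 s: 7 × 6 = 42 m/s
Δv = 8 m/s, so v(16) = 7 + (8) = 15 m/s.

15 m/s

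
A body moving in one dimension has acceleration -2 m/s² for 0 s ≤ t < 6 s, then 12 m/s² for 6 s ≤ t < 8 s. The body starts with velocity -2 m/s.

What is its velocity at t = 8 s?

Δv equals the area under the a-t graph; then v = v₀ + Δv.
0–6 s: -2 × 6 = -12 m/s
6–8 s: 12 × 2 = 24 m/s
Δv = 12 m/s, so v(8) = -2 + (12) = 10 m/s.

10 m/s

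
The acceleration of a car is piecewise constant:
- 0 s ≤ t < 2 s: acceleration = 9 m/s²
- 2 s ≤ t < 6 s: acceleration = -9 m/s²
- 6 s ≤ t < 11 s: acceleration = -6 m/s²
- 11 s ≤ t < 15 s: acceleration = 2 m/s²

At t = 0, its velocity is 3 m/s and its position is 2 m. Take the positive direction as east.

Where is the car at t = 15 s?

-276 m

On each constant-a segment, Δv = aΔt and Δx = v₀Δt + ½aΔt²; chain segment to segment.
0–2 s: v starts 3 m/s; Δx = 3·2 + ½·9·2² = 24 m; v ends 21 m/s.
2–6 s: v starts 21 m/s; Δx = 21·4 + ½·-9·4² = 12 m; v ends -15 m/s.
6–11 s: v starts -15 m/s; Δx = -15·5 + ½·-6·5² = -150 m; v ends -45 m/s.
11–15 s: v starts -45 m/s; Δx = -45·4 + ½·2·4² = -164 m; v ends -37 m/s.
x(15) = 2 + Σ Δx = -276 m.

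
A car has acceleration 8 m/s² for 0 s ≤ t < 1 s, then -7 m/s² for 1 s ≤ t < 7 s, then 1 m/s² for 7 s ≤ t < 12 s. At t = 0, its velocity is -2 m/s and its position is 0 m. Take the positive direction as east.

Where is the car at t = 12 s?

-255.5 m

On each constant-a segment, Δv = aΔt and Δx = v₀Δt + ½aΔt²; chain segment to segment.
0–1 s: v starts -2 m/s; Δx = -2·1 + ½·8·1² = 2 m; v ends 6 m/s.
1–7 s: v starts 6 m/s; Δx = 6·6 + ½·-7·6² = -90 m; v ends -36 m/s.
7–12 s: v starts -36 m/s; Δx = -36·5 + ½·1·5² = -167.5 m; v ends -31 m/s.
x(12) = 0 + Σ Δx = -255.5 m.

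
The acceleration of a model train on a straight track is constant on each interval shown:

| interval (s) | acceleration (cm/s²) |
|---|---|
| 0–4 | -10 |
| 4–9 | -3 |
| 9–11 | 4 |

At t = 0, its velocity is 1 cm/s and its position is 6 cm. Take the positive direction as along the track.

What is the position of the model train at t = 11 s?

On each constant-a segment, Δv = aΔt and Δx = v₀Δt + ½aΔt²; chain segment to segment.
0–4 s: v starts 1 cm/s; Δx = 1·4 + ½·-10·4² = -76 cm; v ends -39 cm/s.
4–9 s: v starts -39 cm/s; Δx = -39·5 + ½·-3·5² = -232.5 cm; v ends -54 cm/s.
9–11 s: v starts -54 cm/s; Δx = -54·2 + ½·4·2² = -100 cm; v ends -46 cm/s.
x(11) = 6 + Σ Δx = -402.5 cm.

-402.5 cm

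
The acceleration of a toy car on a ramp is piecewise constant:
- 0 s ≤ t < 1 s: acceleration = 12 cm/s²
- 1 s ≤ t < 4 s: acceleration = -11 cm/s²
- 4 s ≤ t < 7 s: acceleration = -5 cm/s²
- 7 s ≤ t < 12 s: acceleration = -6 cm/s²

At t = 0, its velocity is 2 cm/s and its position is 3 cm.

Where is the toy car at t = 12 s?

On each constant-a segment, Δv = aΔt and Δx = v₀Δt + ½aΔt²; chain segment to segment.
0–1 s: v starts 2 cm/s; Δx = 2·1 + ½·12·1² = 8 cm; v ends 14 cm/s.
1–4 s: v starts 14 cm/s; Δx = 14·3 + ½·-11·3² = -7.5 cm; v ends -19 cm/s.
4–7 s: v starts -19 cm/s; Δx = -19·3 + ½·-5·3² = -79.5 cm; v ends -34 cm/s.
7–12 s: v starts -34 cm/s; Δx = -34·5 + ½·-6·5² = -245 cm; v ends -64 cm/s.
x(12) = 3 + Σ Δx = -321 cm.

-321 cm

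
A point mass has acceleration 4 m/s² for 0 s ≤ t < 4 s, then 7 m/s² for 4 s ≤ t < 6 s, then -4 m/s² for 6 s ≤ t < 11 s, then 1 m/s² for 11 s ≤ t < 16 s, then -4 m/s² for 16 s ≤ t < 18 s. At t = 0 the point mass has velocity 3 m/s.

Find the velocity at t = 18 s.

10 m/s

Δv equals the area under the a-t graph; then v = v₀ + Δv.
0–4 s: 4 × 4 = 16 m/s
4–6 s: 7 × 2 = 14 m/s
6–11 s: -4 × 5 = -20 m/s
11–16 s: 1 × 5 = 5 m/s
16–18 s: -4 × 2 = -8 m/s
Δv = 7 m/s, so v(18) = 3 + (7) = 10 m/s.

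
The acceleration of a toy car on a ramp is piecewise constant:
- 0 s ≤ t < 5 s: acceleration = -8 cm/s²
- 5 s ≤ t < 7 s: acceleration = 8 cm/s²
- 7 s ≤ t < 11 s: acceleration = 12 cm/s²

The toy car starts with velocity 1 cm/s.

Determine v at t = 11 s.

Δv equals the area under the a-t graph; then v = v₀ + Δv.
0–5 s: -8 × 5 = -40 cm/s
5–7 s: 8 × 2 = 16 cm/s
7–11 s: 12 × 4 = 48 cm/s
Δv = 24 cm/s, so v(11) = 1 + (24) = 25 cm/s.

25 cm/s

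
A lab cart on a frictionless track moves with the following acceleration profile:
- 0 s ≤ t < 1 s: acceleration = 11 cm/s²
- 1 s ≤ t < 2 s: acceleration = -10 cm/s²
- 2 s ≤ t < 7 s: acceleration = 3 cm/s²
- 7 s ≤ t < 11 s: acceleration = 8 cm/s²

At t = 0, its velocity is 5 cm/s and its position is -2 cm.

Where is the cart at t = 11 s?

On each constant-a segment, Δv = aΔt and Δx = v₀Δt + ½aΔt²; chain segment to segment.
0–1 s: v starts 5 cm/s; Δx = 5·1 + ½·11·1² = 10.5 cm; v ends 16 cm/s.
1–2 s: v starts 16 cm/s; Δx = 16·1 + ½·-10·1² = 11 cm; v ends 6 cm/s.
2–7 s: v starts 6 cm/s; Δx = 6·5 + ½·3·5² = 67.5 cm; v ends 21 cm/s.
7–11 s: v starts 21 cm/s; Δx = 21·4 + ½·8·4² = 148 cm; v ends 53 cm/s.
x(11) = -2 + Σ Δx = 235 cm.

235 cm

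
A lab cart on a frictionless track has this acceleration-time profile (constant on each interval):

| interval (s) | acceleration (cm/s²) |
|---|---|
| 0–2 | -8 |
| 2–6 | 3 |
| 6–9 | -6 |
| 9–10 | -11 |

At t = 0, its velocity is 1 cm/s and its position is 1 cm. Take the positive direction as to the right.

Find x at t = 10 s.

-111.5 cm

On each constant-a segment, Δv = aΔt and Δx = v₀Δt + ½aΔt²; chain segment to segment.
0–2 s: v starts 1 cm/s; Δx = 1·2 + ½·-8·2² = -14 cm; v ends -15 cm/s.
2–6 s: v starts -15 cm/s; Δx = -15·4 + ½·3·4² = -36 cm; v ends -3 cm/s.
6–9 s: v starts -3 cm/s; Δx = -3·3 + ½·-6·3² = -36 cm; v ends -21 cm/s.
9–10 s: v starts -21 cm/s; Δx = -21·1 + ½·-11·1² = -26.5 cm; v ends -32 cm/s.
x(10) = 1 + Σ Δx = -111.5 cm.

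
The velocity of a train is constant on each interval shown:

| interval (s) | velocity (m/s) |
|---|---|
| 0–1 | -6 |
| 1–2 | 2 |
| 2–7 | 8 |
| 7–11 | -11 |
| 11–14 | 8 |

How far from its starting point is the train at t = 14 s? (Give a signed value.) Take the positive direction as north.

Net displacement equals the area under the velocity-time graph (areas below the axis count negative).
0–1 s: -6 × 1 = -6 m
1–2 s: 2 × 1 = 2 m
2–7 s: 8 × 5 = 40 m
7–11 s: -11 × 4 = -44 m
11–14 s: 8 × 3 = 24 m
Net displacement = 16 m

16 m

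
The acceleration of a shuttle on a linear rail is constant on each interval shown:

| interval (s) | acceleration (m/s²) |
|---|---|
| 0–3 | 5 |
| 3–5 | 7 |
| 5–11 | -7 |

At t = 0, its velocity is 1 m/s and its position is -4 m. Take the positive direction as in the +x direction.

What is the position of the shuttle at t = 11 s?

121.5 m

On each constant-a segment, Δv = aΔt and Δx = v₀Δt + ½aΔt²; chain segment to segment.
0–3 s: v starts 1 m/s; Δx = 1·3 + ½·5·3² = 25.5 m; v ends 16 m/s.
3–5 s: v starts 16 m/s; Δx = 16·2 + ½·7·2² = 46 m; v ends 30 m/s.
5–11 s: v starts 30 m/s; Δx = 30·6 + ½·-7·6² = 54 m; v ends -12 m/s.
x(11) = -4 + Σ Δx = 121.5 m.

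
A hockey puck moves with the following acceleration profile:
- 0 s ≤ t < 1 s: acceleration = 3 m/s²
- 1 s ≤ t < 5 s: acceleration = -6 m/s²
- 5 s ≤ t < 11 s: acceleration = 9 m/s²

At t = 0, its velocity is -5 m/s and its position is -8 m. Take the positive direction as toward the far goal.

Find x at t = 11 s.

On each constant-a segment, Δv = aΔt and Δx = v₀Δt + ½aΔt²; chain segment to segment.
0–1 s: v starts -5 m/s; Δx = -5·1 + ½·3·1² = -3.5 m; v ends -2 m/s.
1–5 s: v starts -2 m/s; Δx = -2·4 + ½·-6·4² = -56 m; v ends -26 m/s.
5–11 s: v starts -26 m/s; Δx = -26·6 + ½·9·6² = 6 m; v ends 28 m/s.
x(11) = -8 + Σ Δx = -61.5 m.

-61.5 m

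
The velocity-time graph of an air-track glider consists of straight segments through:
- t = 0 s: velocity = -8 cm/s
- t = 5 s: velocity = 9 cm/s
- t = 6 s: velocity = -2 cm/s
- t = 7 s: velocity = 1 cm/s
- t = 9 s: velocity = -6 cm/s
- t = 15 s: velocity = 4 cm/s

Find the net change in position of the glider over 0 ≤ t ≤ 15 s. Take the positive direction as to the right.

Displacement is the signed area under the v-t curve.
0–5 s: ½(-8 + 9)(5) = 2.5 cm
5–6 s: ½(9 + -2)(1) = 3.5 cm
6–7 s: ½(-2 + 1)(1) = -0.5 cm
7–9 s: ½(1 + -6)(2) = -5 cm
9–15 s: ½(-6 + 4)(6) = -6 cm
Net displacement = -5.5 cm

-5.5 cm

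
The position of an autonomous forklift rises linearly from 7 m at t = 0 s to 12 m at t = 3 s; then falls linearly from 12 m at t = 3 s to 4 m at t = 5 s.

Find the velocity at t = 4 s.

Velocity is the slope of the x-t graph on 3–5 s: (4 − 12)/(5 − 3) = -4 m/s.

-4 m/s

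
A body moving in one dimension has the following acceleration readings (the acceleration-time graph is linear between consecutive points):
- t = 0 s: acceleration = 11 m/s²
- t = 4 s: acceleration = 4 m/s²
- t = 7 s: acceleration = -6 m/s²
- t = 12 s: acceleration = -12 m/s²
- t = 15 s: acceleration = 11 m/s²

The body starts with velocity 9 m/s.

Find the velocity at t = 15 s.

Δv equals the area under the a-t graph; then v = v₀ + Δv.
0–4 s: ½(11 + 4)(4) = 30 m/s
4–7 s: ½(4 + -6)(3) = -3 m/s
7–12 s: ½(-6 + -12)(5) = -45 m/s
12–15 s: ½(-12 + 11)(3) = -1.5 m/s
Δv = -19.5 m/s, so v(15) = 9 + (-19.5) = -10.5 m/s.

-10.5 m/s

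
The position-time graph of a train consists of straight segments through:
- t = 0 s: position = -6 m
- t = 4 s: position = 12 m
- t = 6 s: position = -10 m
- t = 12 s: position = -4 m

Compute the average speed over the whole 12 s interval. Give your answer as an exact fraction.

Average speed = (total path length)/(elapsed time); on a piecewise-linear x-t graph the path length is Σ|Δx|.
0–4 s: |Δx| = |12 − -6| = 18 m
4–6 s: |Δx| = |-10 − 12| = 22 m
6–12 s: |Δx| = |-4 − -10| = 6 m
Total path = 46 m; average speed = 46/12 = 23/6 m/s.

23/6 m/s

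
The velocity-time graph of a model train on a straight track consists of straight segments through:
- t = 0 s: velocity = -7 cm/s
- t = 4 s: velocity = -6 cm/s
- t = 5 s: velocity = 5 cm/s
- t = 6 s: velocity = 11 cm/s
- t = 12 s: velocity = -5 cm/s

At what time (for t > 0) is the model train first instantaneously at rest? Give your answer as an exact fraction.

t = 50/11 s

v changes sign on 4–5 s (from -6 to 5); the graph is linear there, so v = 0 at t = 4 + (6)·(5 − 4)/(5 − -6) = 50/11 s.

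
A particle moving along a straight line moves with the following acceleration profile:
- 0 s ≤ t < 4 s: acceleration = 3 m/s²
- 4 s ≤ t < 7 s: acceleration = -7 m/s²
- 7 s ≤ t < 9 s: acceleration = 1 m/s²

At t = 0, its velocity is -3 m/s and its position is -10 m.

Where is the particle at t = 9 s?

On each constant-a segment, Δv = aΔt and Δx = v₀Δt + ½aΔt²; chain segment to segment.
0–4 s: v starts -3 m/s; Δx = -3·4 + ½·3·4² = 12 m; v ends 9 m/s.
4–7 s: v starts 9 m/s; Δx = 9·3 + ½·-7·3² = -4.5 m; v ends -12 m/s.
7–9 s: v starts -12 m/s; Δx = -12·2 + ½·1·2² = -22 m; v ends -10 m/s.
x(9) = -10 + Σ Δx = -24.5 m.

-24.5 m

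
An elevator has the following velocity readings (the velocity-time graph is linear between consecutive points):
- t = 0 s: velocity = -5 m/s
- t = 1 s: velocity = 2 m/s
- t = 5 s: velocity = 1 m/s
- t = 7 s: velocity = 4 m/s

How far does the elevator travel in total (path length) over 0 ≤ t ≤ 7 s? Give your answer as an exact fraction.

Total distance travelled is ∫|v| dt — sum the magnitudes of each area piece.
0–1 s: v = 0 at t = 5/7 s; triangle areas 25/14 + 2/7 = 29/14 m
1–5 s: |½(2 + 1)(4)| = 6 m
5–7 s: |½(1 + 4)(2)| = 5 m
Total distance = 183/14 m

183/14 m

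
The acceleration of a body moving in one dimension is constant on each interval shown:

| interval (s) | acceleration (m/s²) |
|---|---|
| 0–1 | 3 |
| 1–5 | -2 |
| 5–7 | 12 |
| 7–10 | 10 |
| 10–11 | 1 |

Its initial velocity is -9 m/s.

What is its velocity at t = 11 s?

41 m/s

Δv equals the area under the a-t graph; then v = v₀ + Δv.
0–1 s: 3 × 1 = 3 m/s
1–5 s: -2 × 4 = -8 m/s
5–7 s: 12 × 2 = 24 m/s
7–10 s: 10 × 3 = 30 m/s
10–11 s: 1 × 1 = 1 m/s
Δv = 50 m/s, so v(11) = -9 + (50) = 41 m/s.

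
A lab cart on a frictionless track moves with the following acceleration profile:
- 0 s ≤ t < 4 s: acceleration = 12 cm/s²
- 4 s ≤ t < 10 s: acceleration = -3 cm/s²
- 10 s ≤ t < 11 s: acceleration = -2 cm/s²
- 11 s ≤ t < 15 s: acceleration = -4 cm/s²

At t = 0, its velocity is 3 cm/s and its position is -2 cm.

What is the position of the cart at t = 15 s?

482 cm

On each constant-a segment, Δv = aΔt and Δx = v₀Δt + ½aΔt²; chain segment to segment.
0–4 s: v starts 3 cm/s; Δx = 3·4 + ½·12·4² = 108 cm; v ends 51 cm/s.
4–10 s: v starts 51 cm/s; Δx = 51·6 + ½·-3·6² = 252 cm; v ends 33 cm/s.
10–11 s: v starts 33 cm/s; Δx = 33·1 + ½·-2·1² = 32 cm; v ends 31 cm/s.
11–15 s: v starts 31 cm/s; Δx = 31·4 + ½·-4·4² = 92 cm; v ends 15 cm/s.
x(15) = -2 + Σ Δx = 482 cm.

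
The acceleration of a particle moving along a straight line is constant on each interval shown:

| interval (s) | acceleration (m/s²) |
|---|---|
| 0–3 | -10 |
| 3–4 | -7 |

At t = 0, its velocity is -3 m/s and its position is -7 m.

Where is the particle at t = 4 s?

-97.5 m

On each constant-a segment, Δv = aΔt and Δx = v₀Δt + ½aΔt²; chain segment to segment.
0–3 s: v starts -3 m/s; Δx = -3·3 + ½·-10·3² = -54 m; v ends -33 m/s.
3–4 s: v starts -33 m/s; Δx = -33·1 + ½·-7·1² = -36.5 m; v ends -40 m/s.
x(4) = -7 + Σ Δx = -97.5 m.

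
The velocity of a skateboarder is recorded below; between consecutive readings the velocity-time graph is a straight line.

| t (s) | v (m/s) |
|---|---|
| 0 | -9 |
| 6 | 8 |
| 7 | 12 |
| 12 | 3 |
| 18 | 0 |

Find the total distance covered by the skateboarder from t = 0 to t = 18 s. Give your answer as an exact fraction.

2791/34 m

Distance (not displacement) is the total path length: add the absolute areas under v-t.
0–6 s: v = 0 at t = 54/17 s; triangle areas 243/17 + 192/17 = 435/17 m
6–7 s: |½(8 + 12)(1)| = 10 m
7–12 s: |½(12 + 3)(5)| = 37.5 m
12–18 s: |½(3 + 0)(6)| = 9 m
Total distance = 2791/34 m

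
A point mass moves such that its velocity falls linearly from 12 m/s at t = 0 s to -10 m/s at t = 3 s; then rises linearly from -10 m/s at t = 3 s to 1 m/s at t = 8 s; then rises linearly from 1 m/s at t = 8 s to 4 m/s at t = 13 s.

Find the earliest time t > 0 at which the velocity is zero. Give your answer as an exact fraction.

t = 18/11 s

v changes sign on 0–3 s (from 12 to -10); the graph is linear there, so v = 0 at t = 0 + (-12)·(3 − 0)/(-10 − 12) = 18/11 s.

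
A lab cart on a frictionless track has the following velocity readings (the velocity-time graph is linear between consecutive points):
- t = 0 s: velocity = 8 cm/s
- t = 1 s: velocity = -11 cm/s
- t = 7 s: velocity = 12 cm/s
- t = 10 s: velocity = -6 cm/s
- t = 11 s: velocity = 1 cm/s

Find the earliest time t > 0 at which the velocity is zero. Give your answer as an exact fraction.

t = 8/19 s

v changes sign on 0–1 s (from 8 to -11); the graph is linear there, so v = 0 at t = 0 + (-8)·(1 − 0)/(-11 − 8) = 8/19 s.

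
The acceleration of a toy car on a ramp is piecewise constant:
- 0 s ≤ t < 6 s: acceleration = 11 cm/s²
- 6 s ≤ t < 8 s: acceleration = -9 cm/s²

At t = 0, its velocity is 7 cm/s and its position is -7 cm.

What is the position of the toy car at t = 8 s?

361 cm

On each constant-a segment, Δv = aΔt and Δx = v₀Δt + ½aΔt²; chain segment to segment.
0–6 s: v starts 7 cm/s; Δx = 7·6 + ½·11·6² = 240 cm; v ends 73 cm/s.
6–8 s: v starts 73 cm/s; Δx = 73·2 + ½·-9·2² = 128 cm; v ends 55 cm/s.
x(8) = -7 + Σ Δx = 361 cm.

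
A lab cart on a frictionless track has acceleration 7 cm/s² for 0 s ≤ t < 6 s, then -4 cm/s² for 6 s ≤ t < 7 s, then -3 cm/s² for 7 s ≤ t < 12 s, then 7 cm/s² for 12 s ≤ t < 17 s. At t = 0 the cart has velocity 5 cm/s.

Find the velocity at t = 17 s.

Δv equals the area under the a-t graph; then v = v₀ + Δv.
0–6 s: 7 × 6 = 42 cm/s
6–7 s: -4 × 1 = -4 cm/s
7–12 s: -3 × 5 = -15 cm/s
12–17 s: 7 × 5 = 35 cm/s
Δv = 58 cm/s, so v(17) = 5 + (58) = 63 cm/s.

63 cm/s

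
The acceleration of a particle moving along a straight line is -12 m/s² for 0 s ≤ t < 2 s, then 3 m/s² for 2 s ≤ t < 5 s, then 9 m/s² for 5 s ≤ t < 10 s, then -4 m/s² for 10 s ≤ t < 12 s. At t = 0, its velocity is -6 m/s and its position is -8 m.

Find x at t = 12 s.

-73 m

On each constant-a segment, Δv = aΔt and Δx = v₀Δt + ½aΔt²; chain segment to segment.
0–2 s: v starts -6 m/s; Δx = -6·2 + ½·-12·2² = -36 m; v ends -30 m/s.
2–5 s: v starts -30 m/s; Δx = -30·3 + ½·3·3² = -76.5 m; v ends -21 m/s.
5–10 s: v starts -21 m/s; Δx = -21·5 + ½·9·5² = 7.5 m; v ends 24 m/s.
10–12 s: v starts 24 m/s; Δx = 24·2 + ½·-4·2² = 40 m; v ends 16 m/s.
x(12) = -8 + Σ Δx = -73 m.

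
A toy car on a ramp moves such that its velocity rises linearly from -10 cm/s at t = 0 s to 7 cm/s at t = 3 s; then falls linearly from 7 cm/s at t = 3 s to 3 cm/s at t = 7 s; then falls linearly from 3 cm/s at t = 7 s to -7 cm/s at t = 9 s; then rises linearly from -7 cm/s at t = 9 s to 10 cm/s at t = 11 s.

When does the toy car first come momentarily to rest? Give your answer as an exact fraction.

t = 30/17 s

v changes sign on 0–3 s (from -10 to 7); the graph is linear there, so v = 0 at t = 0 + (10)·(3 − 0)/(7 − -10) = 30/17 s.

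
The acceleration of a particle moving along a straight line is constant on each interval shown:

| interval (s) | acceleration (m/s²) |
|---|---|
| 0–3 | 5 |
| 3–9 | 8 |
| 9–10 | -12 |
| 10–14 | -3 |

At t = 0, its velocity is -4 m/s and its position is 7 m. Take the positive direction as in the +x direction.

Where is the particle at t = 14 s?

On each constant-a segment, Δv = aΔt and Δx = v₀Δt + ½aΔt²; chain segment to segment.
0–3 s: v starts -4 m/s; Δx = -4·3 + ½·5·3² = 10.5 m; v ends 11 m/s.
3–9 s: v starts 11 m/s; Δx = 11·6 + ½·8·6² = 210 m; v ends 59 m/s.
9–10 s: v starts 59 m/s; Δx = 59·1 + ½·-12·1² = 53 m; v ends 47 m/s.
10–14 s: v starts 47 m/s; Δx = 47·4 + ½·-3·4² = 164 m; v ends 35 m/s.
x(14) = 7 + Σ Δx = 444.5 m.

444.5 m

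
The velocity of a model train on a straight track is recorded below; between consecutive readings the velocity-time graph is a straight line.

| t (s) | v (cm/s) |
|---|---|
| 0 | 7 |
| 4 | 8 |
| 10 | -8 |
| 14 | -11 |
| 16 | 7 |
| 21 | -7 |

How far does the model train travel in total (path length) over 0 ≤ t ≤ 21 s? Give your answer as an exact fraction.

2141/18 cm

Total distance travelled is ∫|v| dt — sum the magnitudes of each area piece.
0–4 s: |½(7 + 8)(4)| = 30 cm
4–10 s: v = 0 at t = 7 s; triangle areas 12 + 12 = 24 cm
10–14 s: |½(-8 + -11)(4)| = 38 cm
14–16 s: v = 0 at t = 137/9 s; triangle areas 121/18 + 49/18 = 85/9 cm
16–21 s: v = 0 at t = 18.5 s; triangle areas 8.75 + 8.75 = 17.5 cm
Total distance = 2141/18 cm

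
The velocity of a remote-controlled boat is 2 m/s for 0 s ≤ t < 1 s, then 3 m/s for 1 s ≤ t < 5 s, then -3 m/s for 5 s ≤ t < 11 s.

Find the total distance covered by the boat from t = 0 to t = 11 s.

32 m

Total distance travelled is ∫|v| dt — sum the magnitudes of each area piece.
0–1 s: |2| × 1 = 2 m
1–5 s: |3| × 4 = 12 m
5–11 s: |-3| × 6 = 18 m
Total distance = 32 m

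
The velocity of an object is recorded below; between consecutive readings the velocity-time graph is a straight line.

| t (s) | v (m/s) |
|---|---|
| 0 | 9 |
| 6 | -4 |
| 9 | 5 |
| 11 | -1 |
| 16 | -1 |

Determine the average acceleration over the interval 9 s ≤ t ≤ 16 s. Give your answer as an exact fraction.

Average acceleration = Δv/Δt = (-1 − 5)/(16 − 9) = -6/7 m/s².

-6/7 m/s²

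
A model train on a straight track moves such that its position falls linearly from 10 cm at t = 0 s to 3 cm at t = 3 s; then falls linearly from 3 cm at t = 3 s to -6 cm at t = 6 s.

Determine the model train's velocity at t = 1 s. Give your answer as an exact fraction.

-7/3 cm/s

Velocity is the slope of the x-t graph on 0–3 s: (3 − 10)/(3 − 0) = -7/3 cm/s.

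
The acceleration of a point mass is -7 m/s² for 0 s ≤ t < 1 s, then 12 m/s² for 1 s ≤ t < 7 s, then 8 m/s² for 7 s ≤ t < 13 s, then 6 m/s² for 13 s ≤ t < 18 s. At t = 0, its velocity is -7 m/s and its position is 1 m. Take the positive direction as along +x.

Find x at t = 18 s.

On each constant-a segment, Δv = aΔt and Δx = v₀Δt + ½aΔt²; chain segment to segment.
0–1 s: v starts -7 m/s; Δx = -7·1 + ½·-7·1² = -10.5 m; v ends -14 m/s.
1–7 s: v starts -14 m/s; Δx = -14·6 + ½·12·6² = 132 m; v ends 58 m/s.
7–13 s: v starts 58 m/s; Δx = 58·6 + ½·8·6² = 492 m; v ends 106 m/s.
13–18 s: v starts 106 m/s; Δx = 106·5 + ½·6·5² = 605 m; v ends 136 m/s.
x(18) = 1 + Σ Δx = 1219.5 m.

1219.5 m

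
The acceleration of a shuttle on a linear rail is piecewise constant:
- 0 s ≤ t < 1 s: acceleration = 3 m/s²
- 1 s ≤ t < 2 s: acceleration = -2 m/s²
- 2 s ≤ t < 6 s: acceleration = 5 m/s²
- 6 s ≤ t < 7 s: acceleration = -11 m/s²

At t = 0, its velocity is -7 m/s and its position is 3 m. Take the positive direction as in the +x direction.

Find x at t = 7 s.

On each constant-a segment, Δv = aΔt and Δx = v₀Δt + ½aΔt²; chain segment to segment.
0–1 s: v starts -7 m/s; Δx = -7·1 + ½·3·1² = -5.5 m; v ends -4 m/s.
1–2 s: v starts -4 m/s; Δx = -4·1 + ½·-2·1² = -5 m; v ends -6 m/s.
2–6 s: v starts -6 m/s; Δx = -6·4 + ½·5·4² = 16 m; v ends 14 m/s.
6–7 s: v starts 14 m/s; Δx = 14·1 + ½·-11·1² = 8.5 m; v ends 3 m/s.
x(7) = 3 + Σ Δx = 17 m.

17 m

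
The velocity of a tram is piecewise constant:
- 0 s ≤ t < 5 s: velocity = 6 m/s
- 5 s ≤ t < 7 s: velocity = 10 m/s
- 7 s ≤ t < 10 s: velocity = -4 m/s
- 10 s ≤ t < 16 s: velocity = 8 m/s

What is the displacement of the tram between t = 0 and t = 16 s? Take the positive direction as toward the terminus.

86 m

Displacement is the signed area under the v-t curve.
0–5 s: 6 × 5 = 30 m
5–7 s: 10 × 2 = 20 m
7–10 s: -4 × 3 = -12 m
10–16 s: 8 × 6 = 48 m
Net displacement = 86 m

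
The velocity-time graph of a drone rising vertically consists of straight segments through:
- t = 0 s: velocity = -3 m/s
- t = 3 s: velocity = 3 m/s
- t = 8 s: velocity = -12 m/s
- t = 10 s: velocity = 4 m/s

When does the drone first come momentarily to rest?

v changes sign on 0–3 s (from -3 to 3); the graph is linear there, so v = 0 at t = 0 + (3)·(3 − 0)/(3 − -3) = 1.5 s.

t = 1.5 s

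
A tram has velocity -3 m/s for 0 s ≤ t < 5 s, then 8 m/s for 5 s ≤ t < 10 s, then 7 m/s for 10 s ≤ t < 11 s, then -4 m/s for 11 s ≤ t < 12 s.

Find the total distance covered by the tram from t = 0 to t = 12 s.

Distance (not displacement) is the total path length: add the absolute areas under v-t.
0–5 s: |-3| × 5 = 15 m
5–10 s: |8| × 5 = 40 m
10–11 s: |7| × 1 = 7 m
11–12 s: |-4| × 1 = 4 m
Total distance = 66 m

66 m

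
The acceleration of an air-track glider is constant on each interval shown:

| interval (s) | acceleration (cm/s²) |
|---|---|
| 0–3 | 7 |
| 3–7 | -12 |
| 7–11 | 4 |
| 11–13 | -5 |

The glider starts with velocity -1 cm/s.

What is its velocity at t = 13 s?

-22 cm/s

Δv equals the area under the a-t graph; then v = v₀ + Δv.
0–3 s: 7 × 3 = 21 cm/s
3–7 s: -12 × 4 = -48 cm/s
7–11 s: 4 × 4 = 16 cm/s
11–13 s: -5 × 2 = -10 cm/s
Δv = -21 cm/s, so v(13) = -1 + (-21) = -22 cm/s.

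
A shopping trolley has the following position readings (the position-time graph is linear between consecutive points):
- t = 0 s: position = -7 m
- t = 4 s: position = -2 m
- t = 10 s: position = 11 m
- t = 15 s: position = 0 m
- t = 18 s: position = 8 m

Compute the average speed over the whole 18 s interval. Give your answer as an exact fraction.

37/18 m/s

Average speed = (total path length)/(elapsed time); on a piecewise-linear x-t graph the path length is Σ|Δx|.
0–4 s: |Δx| = |-2 − -7| = 5 m
4–10 s: |Δx| = |11 − -2| = 13 m
10–15 s: |Δx| = |0 − 11| = 11 m
15–18 s: |Δx| = |8 − 0| = 8 m
Total path = 37 m; average speed = 37/18 = 37/18 m/s.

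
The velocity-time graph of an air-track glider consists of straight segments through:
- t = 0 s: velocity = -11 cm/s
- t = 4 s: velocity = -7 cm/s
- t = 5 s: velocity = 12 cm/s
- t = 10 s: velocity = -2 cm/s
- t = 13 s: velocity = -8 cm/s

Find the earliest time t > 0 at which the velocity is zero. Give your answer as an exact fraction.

t = 83/19 s

v changes sign on 4–5 s (from -7 to 12); the graph is linear there, so v = 0 at t = 4 + (7)·(5 − 4)/(12 − -7) = 83/19 s.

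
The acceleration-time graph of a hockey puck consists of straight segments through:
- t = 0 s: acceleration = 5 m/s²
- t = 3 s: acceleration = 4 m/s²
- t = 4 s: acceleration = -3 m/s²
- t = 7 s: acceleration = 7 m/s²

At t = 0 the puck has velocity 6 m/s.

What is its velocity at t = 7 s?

Δv equals the area under the a-t graph; then v = v₀ + Δv.
0–3 s: ½(5 + 4)(3) = 13.5 m/s
3–4 s: ½(4 + -3)(1) = 0.5 m/s
4–7 s: ½(-3 + 7)(3) = 6 m/s
Δv = 20 m/s, so v(7) = 6 + (20) = 26 m/s.

26 m/s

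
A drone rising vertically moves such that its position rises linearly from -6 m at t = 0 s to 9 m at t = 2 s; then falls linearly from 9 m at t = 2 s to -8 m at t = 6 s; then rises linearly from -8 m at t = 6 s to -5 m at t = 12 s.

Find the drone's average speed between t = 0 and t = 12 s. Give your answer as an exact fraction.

Average speed = (total path length)/(elapsed time); on a piecewise-linear x-t graph the path length is Σ|Δx|.
0–2 s: |Δx| = |9 − -6| = 15 m
2–6 s: |Δx| = |-8 − 9| = 17 m
6–12 s: |Δx| = |-5 − -8| = 3 m
Total path = 35 m; average speed = 35/12 = 35/12 m/s.

35/12 m/s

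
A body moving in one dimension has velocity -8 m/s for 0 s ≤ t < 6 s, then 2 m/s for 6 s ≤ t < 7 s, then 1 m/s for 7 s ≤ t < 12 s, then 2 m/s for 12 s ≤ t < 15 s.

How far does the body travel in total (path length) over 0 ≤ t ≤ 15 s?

Total distance travelled is ∫|v| dt — sum the magnitudes of each area piece.
0–6 s: |-8| × 6 = 48 m
6–7 s: |2| × 1 = 2 m
7–12 s: |1| × 5 = 5 m
12–15 s: |2| × 3 = 6 m
Total distance = 61 m

61 m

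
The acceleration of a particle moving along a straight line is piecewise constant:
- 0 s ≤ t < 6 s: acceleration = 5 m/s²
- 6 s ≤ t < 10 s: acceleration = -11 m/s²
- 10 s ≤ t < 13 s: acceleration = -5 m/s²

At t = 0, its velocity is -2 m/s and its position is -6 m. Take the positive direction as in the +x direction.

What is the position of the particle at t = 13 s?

25.5 m

On each constant-a segment, Δv = aΔt and Δx = v₀Δt + ½aΔt²; chain segment to segment.
0–6 s: v starts -2 m/s; Δx = -2·6 + ½·5·6² = 78 m; v ends 28 m/s.
6–10 s: v starts 28 m/s; Δx = 28·4 + ½·-11·4² = 24 m; v ends -16 m/s.
10–13 s: v starts -16 m/s; Δx = -16·3 + ½·-5·3² = -70.5 m; v ends -31 m/s.
x(13) = -6 + Σ Δx = 25.5 m.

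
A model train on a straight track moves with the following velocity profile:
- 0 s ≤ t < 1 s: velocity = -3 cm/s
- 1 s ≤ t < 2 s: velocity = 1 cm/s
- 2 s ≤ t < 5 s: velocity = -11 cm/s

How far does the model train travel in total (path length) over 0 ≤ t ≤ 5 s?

37 cm

Total distance travelled is ∫|v| dt — sum the magnitudes of each area piece.
0–1 s: |-3| × 1 = 3 cm
1–2 s: |1| × 1 = 1 cm
2–5 s: |-11| × 3 = 33 cm
Total distance = 37 cm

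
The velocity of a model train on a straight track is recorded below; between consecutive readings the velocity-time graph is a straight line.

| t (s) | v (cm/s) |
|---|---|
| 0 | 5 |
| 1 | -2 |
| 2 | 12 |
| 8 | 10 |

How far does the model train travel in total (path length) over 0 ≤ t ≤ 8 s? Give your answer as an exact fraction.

1027/14 cm

Distance (not displacement) is the total path length: add the absolute areas under v-t.
0–1 s: v = 0 at t = 5/7 s; triangle areas 25/14 + 2/7 = 29/14 cm
1–2 s: v = 0 at t = 8/7 s; triangle areas 1/7 + 36/7 = 37/7 cm
2–8 s: |½(12 + 10)(6)| = 66 cm
Total distance = 1027/14 cm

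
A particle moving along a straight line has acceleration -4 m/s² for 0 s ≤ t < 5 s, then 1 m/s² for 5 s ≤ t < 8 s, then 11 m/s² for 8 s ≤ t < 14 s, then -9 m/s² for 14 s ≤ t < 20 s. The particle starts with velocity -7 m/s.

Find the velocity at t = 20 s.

Δv equals the area under the a-t graph; then v = v₀ + Δv.
0–5 s: -4 × 5 = -20 m/s
5–8 s: 1 × 3 = 3 m/s
8–14 s: 11 × 6 = 66 m/s
14–20 s: -9 × 6 = -54 m/s
Δv = -5 m/s, so v(20) = -7 + (-5) = -12 m/s.

-12 m/s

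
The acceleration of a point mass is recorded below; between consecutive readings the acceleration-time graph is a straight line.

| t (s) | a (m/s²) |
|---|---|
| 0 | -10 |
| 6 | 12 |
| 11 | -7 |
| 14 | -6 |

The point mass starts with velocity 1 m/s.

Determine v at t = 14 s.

0 m/s

Δv equals the area under the a-t graph; then v = v₀ + Δv.
0–6 s: ½(-10 + 12)(6) = 6 m/s
6–11 s: ½(12 + -7)(5) = 12.5 m/s
11–14 s: ½(-7 + -6)(3) = -19.5 m/s
Δv = -1 m/s, so v(14) = 1 + (-1) = 0 m/s.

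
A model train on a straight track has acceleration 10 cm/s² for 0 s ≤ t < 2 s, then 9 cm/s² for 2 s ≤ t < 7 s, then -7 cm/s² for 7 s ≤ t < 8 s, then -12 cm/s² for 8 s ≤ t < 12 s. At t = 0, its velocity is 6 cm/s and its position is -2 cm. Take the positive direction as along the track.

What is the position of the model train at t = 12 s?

500 cm

On each constant-a segment, Δv = aΔt and Δx = v₀Δt + ½aΔt²; chain segment to segment.
0–2 s: v starts 6 cm/s; Δx = 6·2 + ½·10·2² = 32 cm; v ends 26 cm/s.
2–7 s: v starts 26 cm/s; Δx = 26·5 + ½·9·5² = 242.5 cm; v ends 71 cm/s.
7–8 s: v starts 71 cm/s; Δx = 71·1 + ½·-7·1² = 67.5 cm; v ends 64 cm/s.
8–12 s: v starts 64 cm/s; Δx = 64·4 + ½·-12·4² = 160 cm; v ends 16 cm/s.
x(12) = -2 + Σ Δx = 500 cm.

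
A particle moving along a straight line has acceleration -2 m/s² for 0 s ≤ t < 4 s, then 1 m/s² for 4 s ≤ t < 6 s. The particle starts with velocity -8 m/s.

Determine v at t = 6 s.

Δv equals the area under the a-t graph; then v = v₀ + Δv.
0–4 s: -2 × 4 = -8 m/s
4–6 s: 1 × 2 = 2 m/s
Δv = -6 m/s, so v(6) = -8 + (-6) = -14 m/s.

-14 m/s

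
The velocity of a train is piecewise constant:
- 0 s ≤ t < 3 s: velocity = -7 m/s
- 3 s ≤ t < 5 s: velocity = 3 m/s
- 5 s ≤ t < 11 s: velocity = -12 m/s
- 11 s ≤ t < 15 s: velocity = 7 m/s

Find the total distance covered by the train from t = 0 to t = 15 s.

Distance (not displacement) is the total path length: add the absolute areas under v-t.
0–3 s: |-7| × 3 = 21 m
3–5 s: |3| × 2 = 6 m
5–11 s: |-12| × 6 = 72 m
11–15 s: |7| × 4 = 28 m
Total distance = 127 m

127 m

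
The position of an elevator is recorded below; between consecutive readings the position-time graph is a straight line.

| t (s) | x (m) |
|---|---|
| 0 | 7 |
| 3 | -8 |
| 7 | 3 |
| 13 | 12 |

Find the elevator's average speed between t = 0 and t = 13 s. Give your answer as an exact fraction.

Average speed = (total path length)/(elapsed time); on a piecewise-linear x-t graph the path length is Σ|Δx|.
0–3 s: |Δx| = |-8 − 7| = 15 m
3–7 s: |Δx| = |3 − -8| = 11 m
7–13 s: |Δx| = |12 − 3| = 9 m
Total path = 35 m; average speed = 35/13 = 35/13 m/s.

35/13 m/s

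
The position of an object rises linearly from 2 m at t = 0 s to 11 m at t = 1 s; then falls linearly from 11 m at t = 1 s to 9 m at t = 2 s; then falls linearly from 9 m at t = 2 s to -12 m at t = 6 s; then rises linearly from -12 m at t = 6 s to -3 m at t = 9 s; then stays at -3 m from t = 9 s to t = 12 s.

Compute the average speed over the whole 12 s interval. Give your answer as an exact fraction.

41/12 m/s

Average speed = (total path length)/(elapsed time); on a piecewise-linear x-t graph the path length is Σ|Δx|.
0–1 s: |Δx| = |11 − 2| = 9 m
1–2 s: |Δx| = |9 − 11| = 2 m
2–6 s: |Δx| = |-12 − 9| = 21 m
6–9 s: |Δx| = |-3 − -12| = 9 m
9–12 s: |Δx| = |-3 − -3| = 0 m
Total path = 41 m; average speed = 41/12 = 41/12 m/s.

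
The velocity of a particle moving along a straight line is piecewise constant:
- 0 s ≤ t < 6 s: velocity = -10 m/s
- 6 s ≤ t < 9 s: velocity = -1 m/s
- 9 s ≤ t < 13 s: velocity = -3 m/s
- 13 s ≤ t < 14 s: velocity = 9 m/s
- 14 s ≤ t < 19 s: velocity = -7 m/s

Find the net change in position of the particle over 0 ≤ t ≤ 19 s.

Displacement is the signed area under the v-t curve.
0–6 s: -10 × 6 = -60 m
6–9 s: -1 × 3 = -3 m
9–13 s: -3 × 4 = -12 m
13–14 s: 9 × 1 = 9 m
14–19 s: -7 × 5 = -35 m
Net displacement = -101 m

-101 m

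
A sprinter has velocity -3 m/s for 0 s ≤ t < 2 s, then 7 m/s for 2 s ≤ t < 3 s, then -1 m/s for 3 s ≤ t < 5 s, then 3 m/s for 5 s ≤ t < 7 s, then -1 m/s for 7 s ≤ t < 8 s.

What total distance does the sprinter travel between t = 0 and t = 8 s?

Total distance travelled is ∫|v| dt — sum the magnitudes of each area piece.
0–2 s: |-3| × 2 = 6 m
2–3 s: |7| × 1 = 7 m
3–5 s: |-1| × 2 = 2 m
5–7 s: |3| × 2 = 6 m
7–8 s: |-1| × 1 = 1 m
Total distance = 22 m

22 m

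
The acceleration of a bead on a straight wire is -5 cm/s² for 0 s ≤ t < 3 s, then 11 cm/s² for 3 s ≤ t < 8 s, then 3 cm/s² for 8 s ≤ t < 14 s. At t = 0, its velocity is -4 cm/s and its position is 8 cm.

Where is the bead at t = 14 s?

286 cm

On each constant-a segment, Δv = aΔt and Δx = v₀Δt + ½aΔt²; chain segment to segment.
0–3 s: v starts -4 cm/s; Δx = -4·3 + ½·-5·3² = -34.5 cm; v ends -19 cm/s.
3–8 s: v starts -19 cm/s; Δx = -19·5 + ½·11·5² = 42.5 cm; v ends 36 cm/s.
8–14 s: v starts 36 cm/s; Δx = 36·6 + ½·3·6² = 270 cm; v ends 54 cm/s.
x(14) = 8 + Σ Δx = 286 cm.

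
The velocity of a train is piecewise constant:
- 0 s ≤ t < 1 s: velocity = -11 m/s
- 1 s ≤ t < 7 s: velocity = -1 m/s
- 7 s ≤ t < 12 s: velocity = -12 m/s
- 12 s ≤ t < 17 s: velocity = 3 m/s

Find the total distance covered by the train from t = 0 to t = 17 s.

92 m

Distance (not displacement) is the total path length: add the absolute areas under v-t.
0–1 s: |-11| × 1 = 11 m
1–7 s: |-1| × 6 = 6 m
7–12 s: |-12| × 5 = 60 m
12–17 s: |3| × 5 = 15 m
Total distance = 92 m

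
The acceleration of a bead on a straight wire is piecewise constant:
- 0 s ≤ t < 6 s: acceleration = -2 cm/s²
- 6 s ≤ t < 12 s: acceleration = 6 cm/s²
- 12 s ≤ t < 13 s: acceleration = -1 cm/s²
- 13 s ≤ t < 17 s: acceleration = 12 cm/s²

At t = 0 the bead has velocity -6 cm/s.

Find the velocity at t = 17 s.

65 cm/s

Δv equals the area under the a-t graph; then v = v₀ + Δv.
0–6 s: -2 × 6 = -12 cm/s
6–12 s: 6 × 6 = 36 cm/s
12–13 s: -1 × 1 = -1 cm/s
13–17 s: 12 × 4 = 48 cm/s
Δv = 71 cm/s, so v(17) = -6 + (71) = 65 cm/s.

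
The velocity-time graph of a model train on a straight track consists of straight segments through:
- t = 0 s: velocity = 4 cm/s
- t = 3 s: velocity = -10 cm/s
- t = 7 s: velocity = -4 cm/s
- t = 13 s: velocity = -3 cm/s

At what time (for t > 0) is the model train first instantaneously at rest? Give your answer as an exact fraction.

t = 6/7 s

v changes sign on 0–3 s (from 4 to -10); the graph is linear there, so v = 0 at t = 0 + (-4)·(3 − 0)/(-10 − 4) = 6/7 s.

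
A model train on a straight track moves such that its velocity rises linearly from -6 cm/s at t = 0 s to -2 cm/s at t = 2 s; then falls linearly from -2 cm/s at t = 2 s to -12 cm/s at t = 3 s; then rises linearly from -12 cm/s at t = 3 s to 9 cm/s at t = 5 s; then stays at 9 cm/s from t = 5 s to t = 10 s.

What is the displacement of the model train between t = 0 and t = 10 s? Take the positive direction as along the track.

Displacement is the signed area under the v-t curve.
0–2 s: ½(-6 + -2)(2) = -8 cm
2–3 s: ½(-2 + -12)(1) = -7 cm
3–5 s: ½(-12 + 9)(2) = -3 cm
5–10 s: 9 × 5 = 45 cm
Net displacement = 27 cm

27 cm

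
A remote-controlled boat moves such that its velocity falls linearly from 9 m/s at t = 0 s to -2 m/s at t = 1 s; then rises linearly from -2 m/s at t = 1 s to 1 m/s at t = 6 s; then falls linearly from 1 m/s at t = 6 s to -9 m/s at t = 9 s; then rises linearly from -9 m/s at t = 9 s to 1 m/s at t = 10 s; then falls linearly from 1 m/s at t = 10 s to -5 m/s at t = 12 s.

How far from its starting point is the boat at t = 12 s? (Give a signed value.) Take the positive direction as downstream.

Displacement is the signed area under the v-t curve.
0–1 s: ½(9 + -2)(1) = 3.5 m
1–6 s: ½(-2 + 1)(5) = -2.5 m
6–9 s: ½(1 + -9)(3) = -12 m
9–10 s: ½(-9 + 1)(1) = -4 m
10–12 s: ½(1 + -5)(2) = -4 m
Net displacement = -19 m

-19 m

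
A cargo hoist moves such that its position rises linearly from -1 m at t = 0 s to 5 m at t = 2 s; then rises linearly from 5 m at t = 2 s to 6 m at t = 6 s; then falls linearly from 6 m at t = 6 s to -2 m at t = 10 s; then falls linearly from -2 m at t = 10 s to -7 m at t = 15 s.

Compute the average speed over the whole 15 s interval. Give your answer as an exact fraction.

Average speed = (total path length)/(elapsed time); on a piecewise-linear x-t graph the path length is Σ|Δx|.
0–2 s: |Δx| = |5 − -1| = 6 m
2–6 s: |Δx| = |6 − 5| = 1 m
6–10 s: |Δx| = |-2 − 6| = 8 m
10–15 s: |Δx| = |-7 − -2| = 5 m
Total path = 20 m; average speed = 20/15 = 4/3 m/s.

4/3 m/s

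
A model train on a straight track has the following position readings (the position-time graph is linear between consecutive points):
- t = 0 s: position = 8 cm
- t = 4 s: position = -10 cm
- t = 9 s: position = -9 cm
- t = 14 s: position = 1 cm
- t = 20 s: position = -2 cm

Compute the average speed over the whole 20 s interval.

Average speed = (total path length)/(elapsed time); on a piecewise-linear x-t graph the path length is Σ|Δx|.
0–4 s: |Δx| = |-10 − 8| = 18 cm
4–9 s: |Δx| = |-9 − -10| = 1 cm
9–14 s: |Δx| = |1 − -9| = 10 cm
14–20 s: |Δx| = |-2 − 1| = 3 cm
Total path = 32 cm; average speed = 32/20 = 1.6 cm/s.

1.6 cm/s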